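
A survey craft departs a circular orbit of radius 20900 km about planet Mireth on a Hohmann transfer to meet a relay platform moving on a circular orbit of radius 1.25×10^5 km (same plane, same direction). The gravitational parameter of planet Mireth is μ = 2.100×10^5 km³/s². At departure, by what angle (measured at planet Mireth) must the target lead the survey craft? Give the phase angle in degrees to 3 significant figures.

φ = 99.7°

Semi-major axis of the transfer orbit: a_t = (20900 + 1.250×10^5)/2 = 72950 km.
Transfer time t = π√(a_t³/μ) = 1.3507599×10^5 s.
Target angular speed ω₂ = √(μ/r₂³) = 1.0369185×10^-5 rad/s.
Angle swept by the target during transfer: ω₂·t = 1.400628 rad = 80.2501°.
The survey craft traverses 180° on the transfer ellipse, so the target must lead by 180° − 80.2501° = 99.7°.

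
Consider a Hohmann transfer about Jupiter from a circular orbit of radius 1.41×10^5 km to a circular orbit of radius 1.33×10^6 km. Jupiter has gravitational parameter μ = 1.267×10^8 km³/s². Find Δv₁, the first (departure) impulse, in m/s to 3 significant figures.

Transfer-ellipse semi-major axis a_t = (r₁ + r₂)/2 = (1.410×10^5 + 1.330×10^6)/2 = 7.355×10^5 km.
On the circular orbit at r = 1.410×10^5 km, v_c = √(μ/r) = 29.98 km/s.
Transfer-orbit speed at the same r (vis-viva, a = a_t): v_t = √[μ(2/r − 1/a_t)] = 40.31 km/s.
Δv₁ = |v_t − v_c| = |40.31 − 29.98| = 10.33 km/s.

Δv₁ = 10300 m/s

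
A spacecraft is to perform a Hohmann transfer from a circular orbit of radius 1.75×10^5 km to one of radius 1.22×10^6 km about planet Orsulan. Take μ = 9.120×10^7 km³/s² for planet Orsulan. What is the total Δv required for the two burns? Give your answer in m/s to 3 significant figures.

Semi-major axis of the transfer orbit: a_t = (1.750×10^5 + 1.220×10^6)/2 = 6.975×10^5 km.
Circular speed at r₁: v₁ = √(μ/r₁) = √(9.120×10^7/1.750×10^5) = 22.829 km/s.
Transfer-orbit speed at r₁ (vis-viva equation): v_p = √[μ(2/r₁ − 1/a_t)] = 30.192 km/s.
First burn Δv₁ = |v_p − v₁| = 7.363 km/s.
Circular speed at r₂: v₂ = √(μ/r₂) = 8.646 km/s.
Transfer-orbit speed at r₂: v_a = √[μ(2/r₂ − 1/a_t)] = 4.331 km/s.
Second burn Δv₂ = |v₂ − v_a| = 4.315 km/s.
Δv = Δv₁ + Δv₂ = 7.363 + 4.315 = 11.68 km/s.

Δv = 11700 m/s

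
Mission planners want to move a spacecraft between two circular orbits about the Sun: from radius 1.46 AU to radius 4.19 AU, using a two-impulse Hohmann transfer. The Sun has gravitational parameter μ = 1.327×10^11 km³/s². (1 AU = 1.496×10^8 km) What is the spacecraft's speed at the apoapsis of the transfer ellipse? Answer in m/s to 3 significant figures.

In km: r₁ = 1.46 × 1.496×10^8 = 2.18416×10^8 km; r₂ = 4.19 × 1.496×10^8 = 6.26824×10^8 km.
Semi-major axis of the transfer orbit: a_t = (2.18416×10^8 + 6.26824×10^8)/2 = 4.2262×10^8 km.
At apoapsis, r = 6.26824×10^8 km.
Vis-viva: v = √[μ(2/r − 1/a_t)] = √[1.327×10^11 × (2/6.26824×10^8 − 1/4.2262×10^8)] = 10.46 km/s.

v = 10500 m/s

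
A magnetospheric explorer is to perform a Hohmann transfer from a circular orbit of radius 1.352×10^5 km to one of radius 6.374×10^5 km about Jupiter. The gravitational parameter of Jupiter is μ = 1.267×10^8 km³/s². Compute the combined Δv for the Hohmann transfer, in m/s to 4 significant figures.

The Hohmann ellipse has a_t = (r₁ + r₂)/2 = 3.863×10^5 km.
At r₁ the circular-orbit speed is v₁ = √(μ/r₁) = 30.61 km/s.
Transfer-orbit speed at r₁ (v² = μ(2/r − 1/a)): v_p = √[μ(2/r₁ − 1/a_t)] = 39.32 km/s.
First burn Δv₁ = |v_p − v₁| = 8.710 km/s.
Circular speed at r₂: v₂ = √(μ/r₂) = 14.099 km/s.
Transfer-orbit speed at r₂: v_a = √[μ(2/r₂ − 1/a_t)] = 8.3408 km/s.
Second burn Δv₂ = |v₂ − v_a| = 5.758 km/s.
Total Δv = Δv₁ + Δv₂ = 14.47 km/s.

Δv = 14470 m/s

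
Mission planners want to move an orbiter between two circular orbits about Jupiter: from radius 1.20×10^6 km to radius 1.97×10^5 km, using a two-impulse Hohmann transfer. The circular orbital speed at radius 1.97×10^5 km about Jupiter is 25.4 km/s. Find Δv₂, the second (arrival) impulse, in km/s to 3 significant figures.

From the circular-orbit relation v² = μ/r at r = 1.97×10^5 km: μ = v²r = (25.4)² × 1.97×10^5 = 1.27097×10^8 km³/s².
Semi-major axis of the transfer orbit: a_t = (1.200×10^6 + 1.970×10^5)/2 = 6.985×10^5 km.
On the circular orbit at r = 1.970×10^5 km, v_c = √(μ/r) = 25.400 km/s.
Vis-viva on the transfer ellipse at r = 1.970×10^5 km gives v_t = √[μ(2/r − 1/a_t)] = 33.292 km/s.
Δv₂ = |v_t − v_c| = |33.292 − 25.400| = 7.892 km/s.

Δv₂ = 7.89 km/s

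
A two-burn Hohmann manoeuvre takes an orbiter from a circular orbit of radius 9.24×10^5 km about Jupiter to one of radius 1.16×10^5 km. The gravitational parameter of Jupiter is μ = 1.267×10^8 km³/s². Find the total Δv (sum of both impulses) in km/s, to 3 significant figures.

Transfer-ellipse semi-major axis a_t = (r₁ + r₂)/2 = (9.240×10^5 + 1.160×10^5)/2 = 5.200×10^5 km.
At r₁ the circular-orbit speed is v₁ = √(μ/r₁) = 11.709877 km/s.
Transfer-orbit speed at r₁ (vis-viva): v_a = √[μ(2/r₁ − 1/a_t)] = 5.5306942 km/s.
First burn Δv₁ = |v_a − v₁| = 6.17918 km/s.
Circular speed at r₂: v₂ = √(μ/r₂) = 33.04908 km/s.
Transfer-orbit speed at r₂: v_p = √[μ(2/r₂ − 1/a_t)] = 44.05484 km/s.
Second burn Δv₂ = |v₂ − v_p| = 11.0058 km/s.
Total Δv = Δv₁ + Δv₂ = 17.18 km/s.

Δv = 17.2 km/s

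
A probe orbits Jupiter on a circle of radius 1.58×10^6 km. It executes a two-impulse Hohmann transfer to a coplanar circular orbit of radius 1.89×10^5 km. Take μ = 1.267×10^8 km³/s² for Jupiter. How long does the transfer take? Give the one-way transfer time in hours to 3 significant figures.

t = 64.5 hours

The Hohmann ellipse has a_t = (r₁ + r₂)/2 = 8.845×10^5 km.
By Kepler's third law the transfer-orbit period is T = 2π√(a_t³/μ), so t = T/2 = 2.322×10^5 s.
Converting: 2.322×10^5 s ÷ 3600 s/hour = 64.5 hours.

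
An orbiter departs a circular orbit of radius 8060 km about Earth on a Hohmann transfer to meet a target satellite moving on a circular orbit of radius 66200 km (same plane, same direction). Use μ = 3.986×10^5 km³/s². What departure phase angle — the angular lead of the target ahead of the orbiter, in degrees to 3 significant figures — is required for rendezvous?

The Hohmann ellipse has a_t = (r₁ + r₂)/2 = 37130 km.
The half-period of the transfer ellipse is t = π√(a_t³/μ) = 35601.5 s.
The target's mean motion on its circular orbit is ω₂ = √(μ/r₂³) = 3.70665×10^-5 rad/s.
Angle swept by the target during transfer: ω₂·t = 1.3196 rad = 75.61°.
The orbiter traverses 180° on the transfer ellipse, so the target must lead by 180° − 75.61° = 104°.

φ = 104°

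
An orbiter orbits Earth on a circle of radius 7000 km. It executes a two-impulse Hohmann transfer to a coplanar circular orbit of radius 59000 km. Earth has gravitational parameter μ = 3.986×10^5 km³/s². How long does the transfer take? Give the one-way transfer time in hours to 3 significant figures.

t = 8.29 hours

Semi-major axis of the transfer orbit: a_t = (7000 + 59000)/2 = 33000 km.
Half the transfer-orbit period gives t = π√(a_t³/μ) = 29830 s.
Converting: 29830 s ÷ 3600 s/hour = 8.29 hours.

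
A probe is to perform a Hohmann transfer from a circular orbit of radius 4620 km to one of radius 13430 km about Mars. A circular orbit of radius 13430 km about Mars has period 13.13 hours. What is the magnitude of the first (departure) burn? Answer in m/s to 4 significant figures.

Δv₁ = 669.2 m/s

From Kepler's third law T² = 4π²r³/μ at r = 13430 km, T = 13.13 hours = 13.13 × 3600 s = 47268 s: μ = 4π²r³/T² = 42800.9 km³/s².
Transfer-ellipse semi-major axis a_t = (r₁ + r₂)/2 = (4620 + 13430)/2 = 9025 km.
On the circular orbit at r = 4620 km, v_c = √(μ/r) = 3.04373 km/s.
Transfer-orbit speed at the same r (vis-viva, a = a_t): v_t = √[μ(2/r − 1/a_t)] = 3.71296 km/s.
Δv₁ = |v_t − v_c| = |3.71296 − 3.04373| = 0.6692 km/s.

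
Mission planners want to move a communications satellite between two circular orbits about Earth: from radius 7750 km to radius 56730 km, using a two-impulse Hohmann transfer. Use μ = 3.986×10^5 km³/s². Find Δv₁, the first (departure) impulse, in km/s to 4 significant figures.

Transfer-ellipse semi-major axis a_t = (r₁ + r₂)/2 = (7750 + 56730)/2 = 32240 km.
Circular speed at r = 7750 km: v_c = √(μ/r) = 7.1716 km/s.
Transfer-orbit speed at the same r (vis-viva, a = a_t): v_t = √[μ(2/r − 1/a_t)] = 9.5132 km/s.
Δv₁ = |v_t − v_c| = |9.5132 − 7.1716| = 2.342 km/s.

Δv₁ = 2.342 km/s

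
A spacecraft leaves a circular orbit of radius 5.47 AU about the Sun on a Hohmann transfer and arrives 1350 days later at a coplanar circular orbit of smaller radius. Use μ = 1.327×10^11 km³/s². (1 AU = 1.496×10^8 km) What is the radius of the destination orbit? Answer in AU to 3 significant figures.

r₂ = 2.12 AU

In km: r₁ = 5.47 × 1.496×10^8 = 8.18312×10^8 km.
Transfer time t = 1350 days = 1.1664×10^8 s, and t = π√(a_t³/μ).
So a_t = (μ t²/π²)^(1/3) = (1.327×10^11 × (1.1664×10^8)² / π²)^(1/3) = 5.6766×10^8 km.
Since a_t = (r₁ + r₂)/2, r₂ = 2a_t − r₁ = 2×5.6766×10^8 − 8.18312×10^8 = 3.17008×10^8 km.
In AU: r₂ = 3.17008×10^8 / 1.496×10^8 = 2.12 AU.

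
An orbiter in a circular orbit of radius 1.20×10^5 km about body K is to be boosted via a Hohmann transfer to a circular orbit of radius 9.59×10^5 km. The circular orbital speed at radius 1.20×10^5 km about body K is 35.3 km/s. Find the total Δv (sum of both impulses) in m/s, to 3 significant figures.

From the circular-orbit relation v² = μ/r at r = 1.20×10^5 km: μ = v²r = (35.3)² × 1.20×10^5 = 1.49531×10^8 km³/s².
Transfer-ellipse semi-major axis a_t = (r₁ + r₂)/2 = (1.200×10^5 + 9.590×10^5)/2 = 5.395×10^5 km.
At r₁ the circular-orbit speed is v₁ = √(μ/r₁) = 35.30 km/s.
On the transfer ellipse at r₁, vis-viva gives v_p = √[μ(2/r₁ − 1/a_t)] = 47.06 km/s.
First burn Δv₁ = |v_p − v₁| = 11.76 km/s.
Circular speed at r₂: v₂ = √(μ/r₂) = 12.487 km/s.
Transfer-orbit speed at r₂: v_a = √[μ(2/r₂ − 1/a_t)] = 5.8891 km/s.
Second burn Δv₂ = |v₂ − v_a| = 6.598 km/s.
Total Δv = Δv₁ + Δv₂ = 18.36 km/s.

Δv = 18400 m/s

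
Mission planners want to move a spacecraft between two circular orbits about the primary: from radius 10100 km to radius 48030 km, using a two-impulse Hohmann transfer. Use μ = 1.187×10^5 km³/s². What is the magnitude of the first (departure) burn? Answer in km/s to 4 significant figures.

The Hohmann ellipse has a_t = (r₁ + r₂)/2 = 29065 km.
On the circular orbit at r = 10100 km, v_c = √(μ/r) = 3.4282 km/s.
Transfer-orbit speed at the same r (vis-viva, a = a_t): v_t = √[μ(2/r − 1/a_t)] = 4.4069 km/s.
Δv₁ = |v_t − v_c| = |4.4069 − 3.4282| = 0.9787 km/s.

Δv₁ = 0.9787 km/s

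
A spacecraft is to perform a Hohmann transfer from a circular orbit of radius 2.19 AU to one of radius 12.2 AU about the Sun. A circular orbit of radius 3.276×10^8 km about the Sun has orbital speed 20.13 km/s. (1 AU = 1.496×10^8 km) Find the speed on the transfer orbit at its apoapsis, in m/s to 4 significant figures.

From the circular-orbit relation v² = μ/r at r = 3.276×10^8 km: μ = v²r = (20.13)² × 3.276×10^8 = 1.32749×10^11 km³/s².
In km: r₁ = 2.19 × 1.496×10^8 = 3.27624×10^8 km; r₂ = 12.2 × 1.496×10^8 = 1.82512×10^9 km.
Semi-major axis of the transfer orbit: a_t = (3.27624×10^8 + 1.82512×10^9)/2 = 1.076372×10^9 km.
The apoapsis of the transfer ellipse is at r = 1.82512×10^9 km.
Applying v² = μ(2/r − 1/a_t): v = 4.705 km/s.

v = 4705 m/s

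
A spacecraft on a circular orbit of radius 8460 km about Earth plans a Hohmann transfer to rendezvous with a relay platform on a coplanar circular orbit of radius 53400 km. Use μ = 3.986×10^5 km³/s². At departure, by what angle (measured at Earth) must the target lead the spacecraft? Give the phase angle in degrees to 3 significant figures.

Semi-major axis of the transfer orbit: a_t = (8460 + 53400)/2 = 30930 km.
The half-period of the transfer ellipse is t = π√(a_t³/μ) = 27070 s.
The target's mean motion on its circular orbit is ω₂ = √(μ/r₂³) = 5.116×10^-5 rad/s.
Angle swept by the target during transfer: ω₂·t = 1.385 rad = 79.35°.
Arrival is 180° from departure on the ellipse, so φ = 180° − 79.35° = 101°.

φ = 101°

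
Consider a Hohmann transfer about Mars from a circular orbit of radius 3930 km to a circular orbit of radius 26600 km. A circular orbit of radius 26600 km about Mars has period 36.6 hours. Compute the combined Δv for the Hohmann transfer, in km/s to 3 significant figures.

From Kepler's third law T² = 4π²r³/μ at r = 26600 km, T = 36.6 hours = 36.6 × 3600 s = 1.3176×10^5 s: μ = 4π²r³/T² = 42799.4 km³/s².
Semi-major axis of the transfer orbit: a_t = (3930 + 26600)/2 = 15265 km.
At r₁ the circular-orbit speed is v₁ = √(μ/r₁) = 3.300 km/s.
Transfer-orbit speed at r₁ (vis-viva): v_p = √[μ(2/r₁ − 1/a_t)] = 4.356 km/s.
First burn Δv₁ = |v_p − v₁| = 1.056 km/s.
At r₂, v₂ = √(μ/r₂) = 1.26846 km/s.
Transfer-orbit speed at r₂: v_a = √[μ(2/r₂ − 1/a_t)] = 0.643614 km/s.
Second burn Δv₂ = |v₂ − v_a| = 0.6248 km/s.
Δv = Δv₁ + Δv₂ = 1.056 + 0.6248 = 1.681 km/s.

Δv = 1.68 km/s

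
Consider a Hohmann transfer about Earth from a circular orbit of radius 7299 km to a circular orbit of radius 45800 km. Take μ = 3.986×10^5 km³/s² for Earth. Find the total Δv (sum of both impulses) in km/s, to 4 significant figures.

Semi-major axis of the transfer orbit: a_t = (7299 + 45800)/2 = 26549.5 km.
Circular speed at r₁: v₁ = √(μ/r₁) = √(3.986×10^5/7299) = 7.390 km/s.
Transfer-orbit speed at r₁ (vis-viva): v_p = √[μ(2/r₁ − 1/a_t)] = 9.706 km/s.
First burn Δv₁ = |v_p − v₁| = 2.316 km/s.
Circular speed at r₂: v₂ = √(μ/r₂) = 2.950 km/s.
Transfer-orbit speed at r₂: v_a = √[μ(2/r₂ − 1/a_t)] = 1.547 km/s.
Second burn Δv₂ = |v₂ − v_a| = 1.403 km/s.
Δv = Δv₁ + Δv₂ = 2.316 + 1.403 = 3.719 km/s.

Δv = 3.719 km/s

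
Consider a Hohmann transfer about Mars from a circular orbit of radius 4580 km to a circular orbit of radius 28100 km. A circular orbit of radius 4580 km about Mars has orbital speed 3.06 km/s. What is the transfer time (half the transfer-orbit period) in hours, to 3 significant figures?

From the circular-orbit relation v² = μ/r at r = 4580 km: μ = v²r = (3.06)² × 4580 = 42885.3 km³/s².
Transfer-ellipse semi-major axis a_t = (r₁ + r₂)/2 = (4580 + 28100)/2 = 16340 km.
By Kepler's third law the transfer-orbit period is T = 2π√(a_t³/μ), so t = T/2 = 31690 s.
Converting: 31690 s ÷ 3600 s/hour = 8.80 hours.

t = 8.80 hours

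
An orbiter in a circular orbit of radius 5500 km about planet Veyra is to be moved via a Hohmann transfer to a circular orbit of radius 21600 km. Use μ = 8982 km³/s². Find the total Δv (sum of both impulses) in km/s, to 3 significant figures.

Semi-major axis of the transfer orbit: a_t = (5500 + 21600)/2 = 13550 km.
At r₁ the circular-orbit speed is v₁ = √(μ/r₁) = 1.2779 km/s.
On the transfer ellipse at r₁, vis-viva gives v_p = √[μ(2/r₁ − 1/a_t)] = 1.6135 km/s.
First burn Δv₁ = |v_p − v₁| = 0.3356 km/s.
Circular speed at r₂: v₂ = √(μ/r₂) = 0.64485 km/s.
Transfer-orbit speed at r₂: v_a = √[μ(2/r₂ − 1/a_t)] = 0.41084 km/s.
Second burn Δv₂ = |v₂ − v_a| = 0.2340 km/s.
Total Δv = Δv₁ + Δv₂ = 0.5696 km/s.

Δv = 0.570 km/s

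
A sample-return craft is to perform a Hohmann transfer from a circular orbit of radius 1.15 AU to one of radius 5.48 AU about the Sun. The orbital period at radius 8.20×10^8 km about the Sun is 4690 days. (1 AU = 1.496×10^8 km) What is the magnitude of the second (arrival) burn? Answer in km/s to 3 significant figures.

Δv₂ = 5.23 km/s

From Kepler's third law T² = 4π²r³/μ at r = 8.20×10^8 km, T = 4690 days = 4690 × 86400 s = 4.05216×10^8 s: μ = 4π²r³/T² = 1.32565×10^11 km³/s².
In km: r₁ = 1.15 × 1.496×10^8 = 1.7204×10^8 km; r₂ = 5.48 × 1.496×10^8 = 8.19808×10^8 km.
Transfer-ellipse semi-major axis a_t = (r₁ + r₂)/2 = (1.7204×10^8 + 8.19808×10^8)/2 = 4.95924×10^8 km.
On the circular orbit at r = 8.19808×10^8 km, v_c = √(μ/r) = 12.71622 km/s.
Transfer-orbit speed at the same r (vis-viva, a = a_t): v_t = √[μ(2/r − 1/a_t)] = 7.489712 km/s.
Δv₂ = |v_t − v_c| = |7.489712 − 12.71622| = 5.227 km/s.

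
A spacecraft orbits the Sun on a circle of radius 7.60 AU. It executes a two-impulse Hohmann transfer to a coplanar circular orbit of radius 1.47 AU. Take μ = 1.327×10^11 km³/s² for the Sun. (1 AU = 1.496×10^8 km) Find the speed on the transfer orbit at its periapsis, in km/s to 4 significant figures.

v = 31.80 km/s

In km: r₁ = 7.60 × 1.496×10^8 = 1.13696×10^9 km; r₂ = 1.47 × 1.496×10^8 = 2.19912×10^8 km.
The Hohmann ellipse has a_t = (r₁ + r₂)/2 = 6.78436×10^8 km.
At periapsis, r = 2.19912×10^8 km.
From the vis-viva equation, v = √[μ(2/r − 1/a_t)] = 31.80 km/s.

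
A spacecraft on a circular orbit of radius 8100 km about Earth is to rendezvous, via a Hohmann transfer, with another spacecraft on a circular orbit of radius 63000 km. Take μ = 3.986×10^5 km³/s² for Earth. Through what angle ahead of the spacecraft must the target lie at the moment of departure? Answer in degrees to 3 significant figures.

φ = 104°

Transfer-ellipse semi-major axis a_t = (r₁ + r₂)/2 = (8100 + 63000)/2 = 35550 km.
The half-period of the transfer ellipse is t = π√(a_t³/μ) = 33350 s.
The target's mean motion on its circular orbit is ω₂ = √(μ/r₂³) = 3.993×10^-5 rad/s.
Angle swept by the target during transfer: ω₂·t = 1.3317 rad = 76.30°.
Arrival is 180° from departure on the ellipse, so φ = 180° − 76.30° = 104°.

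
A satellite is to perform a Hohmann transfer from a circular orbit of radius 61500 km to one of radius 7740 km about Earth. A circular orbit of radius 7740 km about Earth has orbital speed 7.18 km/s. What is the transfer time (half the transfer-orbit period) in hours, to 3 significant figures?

t = 8.90 hours

From the circular-orbit relation v² = μ/r at r = 7740 km: μ = v²r = (7.18)² × 7740 = 3.99016×10^5 km³/s².
Transfer-ellipse semi-major axis a_t = (r₁ + r₂)/2 = (61500 + 7740)/2 = 34620 km.
Transfer time t = π√(a_t³/μ) = π√((34620)³ / 3.99016×10^5) = 32040 s.
Converting: 32040 s ÷ 3600 s/hour = 8.90 hours.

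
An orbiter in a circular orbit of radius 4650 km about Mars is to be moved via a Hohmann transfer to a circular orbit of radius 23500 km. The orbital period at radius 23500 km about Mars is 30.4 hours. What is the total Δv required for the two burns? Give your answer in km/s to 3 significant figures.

From Kepler's third law T² = 4π²r³/μ at r = 23500 km, T = 30.4 hours = 30.4 × 3600 s = 1.0944×10^5 s: μ = 4π²r³/T² = 42777.1 km³/s².
The Hohmann ellipse has a_t = (r₁ + r₂)/2 = 14075 km.
At r₁ the circular-orbit speed is v₁ = √(μ/r₁) = 3.0330 km/s.
On the transfer ellipse at r₁, vis-viva equation gives v_p = √[μ(2/r₁ − 1/a_t)] = 3.9191 km/s.
First burn Δv₁ = |v_p − v₁| = 0.8861 km/s.
Circular speed at r₂: v₂ = √(μ/r₂) = 1.3492 km/s.
Transfer-orbit speed at r₂: v_a = √[μ(2/r₂ − 1/a_t)] = 0.77549 km/s.
Second burn Δv₂ = |v₂ − v_a| = 0.5737 km/s.
Total Δv = Δv₁ + Δv₂ = 1.460 km/s.

Δv = 1.46 km/s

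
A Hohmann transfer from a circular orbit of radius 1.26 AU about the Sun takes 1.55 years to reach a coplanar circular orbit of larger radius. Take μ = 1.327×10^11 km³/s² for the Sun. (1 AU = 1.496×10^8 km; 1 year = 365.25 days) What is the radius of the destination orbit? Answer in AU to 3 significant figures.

In km: r₁ = 1.26 × 1.496×10^8 = 1.88496×10^8 km.
Transfer time t = 1.55 years × 365.25 × 86400 s = 4.891428×10^7 s, and t = π√(a_t³/μ).
So a_t = (μ t²/π²)^(1/3) = (1.327×10^11 × (4.891428×10^7)² / π²)^(1/3) = 3.1804×10^8 km.
Since a_t = (r₁ + r₂)/2, r₂ = 2a_t − r₁ = 2×3.1804×10^8 − 1.88496×10^8 = 4.47584×10^8 km.
In AU: r₂ = 4.47584×10^8 / 1.496×10^8 = 2.99 AU.

r₂ = 2.99 AU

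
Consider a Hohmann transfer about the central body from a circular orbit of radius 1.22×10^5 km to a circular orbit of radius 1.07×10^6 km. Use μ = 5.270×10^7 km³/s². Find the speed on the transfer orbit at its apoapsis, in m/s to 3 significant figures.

v = 3180 m/s

Transfer-ellipse semi-major axis a_t = (r₁ + r₂)/2 = (1.220×10^5 + 1.070×10^6)/2 = 5.960×10^5 km.
The apoapsis of the transfer ellipse is at r = 1.070×10^6 km.
From the vis-viva equation, v = √[μ(2/r − 1/a_t)] = 3.175 km/s.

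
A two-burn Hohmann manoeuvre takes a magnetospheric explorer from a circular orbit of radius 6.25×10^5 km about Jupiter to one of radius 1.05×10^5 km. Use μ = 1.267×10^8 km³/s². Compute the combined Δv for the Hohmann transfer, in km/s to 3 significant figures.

Transfer-ellipse semi-major axis a_t = (r₁ + r₂)/2 = (6.250×10^5 + 1.050×10^5)/2 = 3.650×10^5 km.
Circular speed at r₁: v₁ = √(μ/r₁) = √(1.267×10^8/6.250×10^5) = 14.2380 km/s.
Transfer-orbit speed at r₁ (vis-viva): v_a = √[μ(2/r₁ − 1/a_t)] = 7.63654 km/s.
First burn Δv₁ = |v_a − v₁| = 6.601 km/s.
At r₂, v₂ = √(μ/r₂) = 34.74 km/s.
Transfer-orbit speed at r₂: v_p = √[μ(2/r₂ − 1/a_t)] = 45.46 km/s.
Second burn Δv₂ = |v₂ − v_p| = 10.72 km/s.
Δv = Δv₁ + Δv₂ = 6.601 + 10.72 = 17.32 km/s.

Δv = 17.3 km/s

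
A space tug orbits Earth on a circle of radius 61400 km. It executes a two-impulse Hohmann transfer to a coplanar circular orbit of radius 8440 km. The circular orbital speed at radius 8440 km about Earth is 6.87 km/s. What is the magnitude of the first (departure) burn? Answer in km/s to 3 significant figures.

From the circular-orbit relation v² = μ/r at r = 8440 km: μ = v²r = (6.87)² × 8440 = 3.98342×10^5 km³/s².
Semi-major axis of the transfer orbit: a_t = (61400 + 8440)/2 = 34920 km.
Circular speed at r = 61400 km: v_c = √(μ/r) = 2.547 km/s.
Vis-viva on the transfer ellipse at r = 61400 km gives v_t = √[μ(2/r − 1/a_t)] = 1.252 km/s.
Δv₁ = |v_t − v_c| = |1.252 − 2.547| = 1.295 km/s.

Δv₁ = 1.29 km/s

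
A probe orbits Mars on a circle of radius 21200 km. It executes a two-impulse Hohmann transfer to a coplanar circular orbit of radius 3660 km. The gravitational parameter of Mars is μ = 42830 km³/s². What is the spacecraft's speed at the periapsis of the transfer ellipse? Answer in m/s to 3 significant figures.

v = 4470 m/s

Transfer-ellipse semi-major axis a_t = (r₁ + r₂)/2 = (21200 + 3660)/2 = 12430 km.
The periapsis of the transfer ellipse is at r = 3660 km.
Applying v² = μ(2/r − 1/a_t): v = 4.468 km/s.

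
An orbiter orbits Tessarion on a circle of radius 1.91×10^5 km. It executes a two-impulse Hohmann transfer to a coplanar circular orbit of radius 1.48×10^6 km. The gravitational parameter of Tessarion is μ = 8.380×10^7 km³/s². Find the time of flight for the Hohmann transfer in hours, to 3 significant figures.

t = 72.8 hours

Semi-major axis of the transfer orbit: a_t = (1.910×10^5 + 1.480×10^6)/2 = 8.355×10^5 km.
By Kepler's third law the transfer-orbit period is T = 2π√(a_t³/μ), so t = T/2 = 2.621×10^5 s.
Converting: 2.621×10^5 s ÷ 3600 s/hour = 72.8 hours.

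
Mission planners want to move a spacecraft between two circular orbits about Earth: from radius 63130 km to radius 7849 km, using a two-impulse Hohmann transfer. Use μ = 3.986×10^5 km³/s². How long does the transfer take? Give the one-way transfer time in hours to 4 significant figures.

t = 9.241 hours

The Hohmann ellipse has a_t = (r₁ + r₂)/2 = 35489.5 km.
By Kepler's third law the transfer-orbit period is T = 2π√(a_t³/μ), so t = T/2 = 33268 s.
Converting: 33268 s ÷ 3600 s/hour = 9.241 hours.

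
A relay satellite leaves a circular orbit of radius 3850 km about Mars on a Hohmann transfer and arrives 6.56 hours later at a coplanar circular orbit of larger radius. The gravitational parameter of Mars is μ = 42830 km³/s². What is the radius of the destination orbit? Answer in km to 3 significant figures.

r₂ = 23000 km

Transfer time t = 6.56 hours = 23616 s, and t = π√(a_t³/μ).
So a_t = (μ t²/π²)^(1/3) = (42830 × (23616)² / π²)^(1/3) = 13426 km.
Since a_t = (r₁ + r₂)/2, r₂ = 2a_t − r₁ = 2×13426 − 3850 = 23002 km.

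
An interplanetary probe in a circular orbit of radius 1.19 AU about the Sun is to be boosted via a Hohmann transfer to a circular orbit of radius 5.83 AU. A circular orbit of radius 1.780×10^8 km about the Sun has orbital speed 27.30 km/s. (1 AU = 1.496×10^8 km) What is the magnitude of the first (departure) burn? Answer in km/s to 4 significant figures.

Δv₁ = 7.883 km/s

From the circular-orbit relation v² = μ/r at r = 1.780×10^8 km: μ = v²r = (27.30)² × 1.780×10^8 = 1.32662×10^11 km³/s².
In km: r₁ = 1.19 × 1.496×10^8 = 1.78024×10^8 km; r₂ = 5.83 × 1.496×10^8 = 8.72168×10^8 km.
Semi-major axis of the transfer orbit: a_t = (1.78024×10^8 + 8.72168×10^8)/2 = 5.25096×10^8 km.
Circular speed at r = 1.78024×10^8 km: v_c = √(μ/r) = 27.298 km/s.
Vis-viva on the transfer ellipse at r = 1.78024×10^8 km gives v_t = √[μ(2/r − 1/a_t)] = 35.181 km/s.
Δv₁ = |v_t − v_c| = |35.181 − 27.298| = 7.883 km/s.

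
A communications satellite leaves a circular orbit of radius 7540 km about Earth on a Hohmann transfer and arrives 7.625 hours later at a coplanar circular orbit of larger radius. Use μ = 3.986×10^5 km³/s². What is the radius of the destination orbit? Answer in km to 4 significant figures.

Transfer time t = 7.625 hours = 27450 s, and t = π√(a_t³/μ).
So a_t = (μ t²/π²)^(1/3) = (3.986×10^5 × (27450)² / π²)^(1/3) = 31221 km.
Since a_t = (r₁ + r₂)/2, r₂ = 2a_t − r₁ = 2×31221 − 7540 = 54902 km.

r₂ = 54900 km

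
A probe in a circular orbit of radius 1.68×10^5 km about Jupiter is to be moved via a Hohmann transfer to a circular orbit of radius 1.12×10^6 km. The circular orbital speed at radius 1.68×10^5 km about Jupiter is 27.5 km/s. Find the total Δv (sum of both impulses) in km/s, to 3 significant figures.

From the circular-orbit relation v² = μ/r at r = 1.68×10^5 km: μ = v²r = (27.5)² × 1.68×10^5 = 1.27050×10^8 km³/s².
Transfer-ellipse semi-major axis a_t = (r₁ + r₂)/2 = (1.680×10^5 + 1.120×10^6)/2 = 6.440×10^5 km.
Circular speed at r₁: v₁ = √(μ/r₁) = √(1.27050×10^8/1.680×10^5) = 27.500 km/s.
Transfer-orbit speed at r₁ (v² = μ(2/r − 1/a)): v_p = √[μ(2/r₁ − 1/a_t)] = 36.266 km/s.
First burn Δv₁ = |v_p − v₁| = 8.766 km/s.
At r₂, v₂ = √(μ/r₂) = 10.651 km/s.
Transfer-orbit speed at r₂: v_a = √[μ(2/r₂ − 1/a_t)] = 5.4399 km/s.
Second burn Δv₂ = |v₂ − v_a| = 5.211 km/s.
Total Δv = Δv₁ + Δv₂ = 13.98 km/s.

Δv = 14.0 km/s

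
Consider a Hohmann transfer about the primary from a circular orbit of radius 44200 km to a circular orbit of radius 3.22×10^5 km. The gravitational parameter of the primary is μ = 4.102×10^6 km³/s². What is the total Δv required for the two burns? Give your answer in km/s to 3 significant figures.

Δv = 4.96 km/s

Semi-major axis of the transfer orbit: a_t = (44200 + 3.220×10^5)/2 = 1.831×10^5 km.
At r₁ the circular-orbit speed is v₁ = √(μ/r₁) = 9.63356 km/s.
Transfer-orbit speed at r₁ (v² = μ(2/r − 1/a)): v_p = √[μ(2/r₁ − 1/a_t)] = 12.7753 km/s.
First burn Δv₁ = |v_p − v₁| = 3.1417 km/s.
Circular speed at r₂: v₂ = √(μ/r₂) = 3.5692 km/s.
Transfer-orbit speed at r₂: v_a = √[μ(2/r₂ − 1/a_t)] = 1.7536 km/s.
Second burn Δv₂ = |v₂ − v_a| = 1.8156 km/s.
Δv = Δv₁ + Δv₂ = 3.1417 + 1.8156 = 4.957 km/s.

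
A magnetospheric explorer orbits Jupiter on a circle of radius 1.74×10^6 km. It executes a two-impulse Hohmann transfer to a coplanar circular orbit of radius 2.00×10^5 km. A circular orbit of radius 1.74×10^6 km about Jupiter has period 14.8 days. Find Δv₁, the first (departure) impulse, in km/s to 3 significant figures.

Δv₁ = 4.67 km/s

From Kepler's third law T² = 4π²r³/μ at r = 1.74×10^6 km, T = 14.8 days = 14.8 × 86400 s = 1.27872×10^6 s: μ = 4π²r³/T² = 1.27191×10^8 km³/s².
The Hohmann ellipse has a_t = (r₁ + r₂)/2 = 9.700×10^5 km.
On the circular orbit at r = 1.740×10^6 km, v_c = √(μ/r) = 8.550 km/s.
Vis-viva on the transfer ellipse at r = 1.740×10^6 km gives v_t = √[μ(2/r − 1/a_t)] = 3.882 km/s.
Δv₁ = |v_t − v_c| = |3.882 − 8.550| = 4.668 km/s.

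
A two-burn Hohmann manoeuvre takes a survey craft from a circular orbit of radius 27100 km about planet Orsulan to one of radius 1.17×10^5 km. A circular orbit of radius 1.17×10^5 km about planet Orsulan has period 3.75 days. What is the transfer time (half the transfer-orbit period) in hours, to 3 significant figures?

t = 21.7 hours

From Kepler's third law T² = 4π²r³/μ at r = 1.17×10^5 km, T = 3.75 days = 3.75 × 86400 s = 3.240×10^5 s: μ = 4π²r³/T² = 6.02320×10^5 km³/s².
The Hohmann ellipse has a_t = (r₁ + r₂)/2 = 72050 km.
Transfer time t = π√(a_t³/μ) = π√((72050)³ / 6.02320×10^5) = 78290 s.
Converting: 78290 s ÷ 3600 s/hour = 21.7 hours.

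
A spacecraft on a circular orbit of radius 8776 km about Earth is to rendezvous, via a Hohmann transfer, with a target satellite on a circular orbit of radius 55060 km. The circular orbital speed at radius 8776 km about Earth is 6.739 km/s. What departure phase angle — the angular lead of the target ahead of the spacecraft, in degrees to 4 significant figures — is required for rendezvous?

φ = 100.6°

From the circular-orbit relation v² = μ/r at r = 8776 km: μ = v²r = (6.739)² × 8776 = 3.98554×10^5 km³/s².
Transfer-ellipse semi-major axis a_t = (r₁ + r₂)/2 = (8776 + 55060)/2 = 31918 km.
Transfer time t = π√(a_t³/μ) = 28380 s.
The target's mean motion on its circular orbit is ω₂ = √(μ/r₂³) = 4.886×10^-5 rad/s.
Angle swept by the target during transfer: ω₂·t = 1.3866 rad = 79.446°.
The spacecraft traverses 180° on the transfer ellipse, so the target must lead by 180° − 79.446° = 100.6°.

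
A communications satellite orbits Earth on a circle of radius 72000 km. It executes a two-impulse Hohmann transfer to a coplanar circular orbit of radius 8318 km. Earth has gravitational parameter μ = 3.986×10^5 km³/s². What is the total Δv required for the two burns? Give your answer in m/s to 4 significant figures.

Transfer-ellipse semi-major axis a_t = (r₁ + r₂)/2 = (72000 + 8318)/2 = 40159 km.
At r₁ the circular-orbit speed is v₁ = √(μ/r₁) = 2.353 km/s.
On the transfer ellipse at r₁, v² = μ(2/r − 1/a) gives v_a = √[μ(2/r₁ − 1/a_t)] = 1.071 km/s.
First burn Δv₁ = |v_a − v₁| = 1.282 km/s.
At r₂, v₂ = √(μ/r₂) = 6.922 km/s.
Transfer-orbit speed at r₂: v_p = √[μ(2/r₂ − 1/a_t)] = 9.269 km/s.
Second burn Δv₂ = |v₂ − v_p| = 2.347 km/s.
Δv = Δv₁ + Δv₂ = 1.282 + 2.347 = 3.629 km/s.

Δv = 3629 m/s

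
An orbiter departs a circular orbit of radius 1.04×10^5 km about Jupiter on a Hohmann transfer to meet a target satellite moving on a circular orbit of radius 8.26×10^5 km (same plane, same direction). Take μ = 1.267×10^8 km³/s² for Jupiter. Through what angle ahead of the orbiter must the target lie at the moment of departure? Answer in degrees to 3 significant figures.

φ = 104°

Transfer-ellipse semi-major axis a_t = (r₁ + r₂)/2 = (1.040×10^5 + 8.260×10^5)/2 = 4.650×10^5 km.
Transfer time t = π√(a_t³/μ) = 88500 s.
The target's mean motion on its circular orbit is ω₂ = √(μ/r₂³) = 1.499×10^-5 rad/s.
Angle swept by the target during transfer: ω₂·t = 1.327 rad = 76.03°.
The orbiter traverses 180° on the transfer ellipse, so the target must lead by 180° − 76.03° = 104°.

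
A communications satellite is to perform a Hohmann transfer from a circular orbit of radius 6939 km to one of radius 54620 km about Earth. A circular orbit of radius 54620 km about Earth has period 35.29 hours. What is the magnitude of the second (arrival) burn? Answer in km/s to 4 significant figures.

From Kepler's third law T² = 4π²r³/μ at r = 54620 km, T = 35.29 hours = 35.29 × 3600 s = 1.27044×10^5 s: μ = 4π²r³/T² = 3.98572×10^5 km³/s².
Semi-major axis of the transfer orbit: a_t = (6939 + 54620)/2 = 30779.5 km.
Circular speed at r = 54620 km: v_c = √(μ/r) = 2.7013 km/s.
Transfer-orbit speed at the same r (vis-viva, a = a_t): v_t = √[μ(2/r − 1/a_t)] = 1.2826 km/s.
Δv₂ = |v_t − v_c| = |1.2826 − 2.7013| = 1.419 km/s.

Δv₂ = 1.419 km/s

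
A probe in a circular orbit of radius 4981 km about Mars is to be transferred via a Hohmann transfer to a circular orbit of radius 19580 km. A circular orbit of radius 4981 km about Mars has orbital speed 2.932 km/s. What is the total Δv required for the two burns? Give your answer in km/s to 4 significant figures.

From the circular-orbit relation v² = μ/r at r = 4981 km: μ = v²r = (2.932)² × 4981 = 42819.8 km³/s².
Transfer-ellipse semi-major axis a_t = (r₁ + r₂)/2 = (4981 + 19580)/2 = 12280.5 km.
Circular speed at r₁: v₁ = √(μ/r₁) = √(42819.8/4981) = 2.9320 km/s.
On the transfer ellipse at r₁, vis-viva equation gives v_p = √[μ(2/r₁ − 1/a_t)] = 3.7022 km/s.
First burn Δv₁ = |v_p − v₁| = 0.7702 km/s.
At r₂, v₂ = √(μ/r₂) = 1.4788 km/s.
Transfer-orbit speed at r₂: v_a = √[μ(2/r₂ − 1/a_t)] = 0.94182 km/s.
Second burn Δv₂ = |v₂ − v_a| = 0.5370 km/s.
Total Δv = Δv₁ + Δv₂ = 1.307 km/s.

Δv = 1.307 km/s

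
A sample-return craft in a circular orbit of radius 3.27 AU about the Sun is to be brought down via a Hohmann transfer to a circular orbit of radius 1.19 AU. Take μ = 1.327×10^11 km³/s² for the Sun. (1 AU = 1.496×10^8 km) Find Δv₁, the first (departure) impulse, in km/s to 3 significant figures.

Δv₁ = 4.44 km/s

In km: r₁ = 3.27 × 1.496×10^8 = 4.89192×10^8 km; r₂ = 1.19 × 1.496×10^8 = 1.78024×10^8 km.
Transfer-ellipse semi-major axis a_t = (r₁ + r₂)/2 = (4.89192×10^8 + 1.78024×10^8)/2 = 3.33608×10^8 km.
On the circular orbit at r = 4.89192×10^8 km, v_c = √(μ/r) = 16.470 km/s.
Vis-viva on the transfer ellipse at r = 4.89192×10^8 km gives v_t = √[μ(2/r − 1/a_t)] = 12.031 km/s.
Δv₁ = |v_t − v_c| = |12.031 − 16.470| = 4.439 km/s.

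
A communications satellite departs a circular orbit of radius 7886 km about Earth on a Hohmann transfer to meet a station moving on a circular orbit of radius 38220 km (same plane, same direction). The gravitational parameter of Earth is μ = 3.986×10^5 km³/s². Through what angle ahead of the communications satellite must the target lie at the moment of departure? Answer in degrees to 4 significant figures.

The Hohmann ellipse has a_t = (r₁ + r₂)/2 = 23053 km.
The half-period of the transfer ellipse is t = π√(a_t³/μ) = 17417.0 s.
The target's mean motion on its circular orbit is ω₂ = √(μ/r₂³) = 8.44953×10^-5 rad/s.
Angle swept by the target during transfer: ω₂·t = 1.4717 rad = 84.32°.
The communications satellite traverses 180° on the transfer ellipse, so the target must lead by 180° − 84.32° = 95.68°.

φ = 95.68°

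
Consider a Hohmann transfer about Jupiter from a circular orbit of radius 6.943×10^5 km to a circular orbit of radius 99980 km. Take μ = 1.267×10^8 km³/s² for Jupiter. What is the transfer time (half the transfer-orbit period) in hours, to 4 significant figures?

Semi-major axis of the transfer orbit: a_t = (6.943×10^5 + 99980)/2 = 3.9714×10^5 km.
Transfer time t = π√(a_t³/μ) = π√((3.9714×10^5)³ / 1.267×10^8) = 69850 s.
Converting: 69850 s ÷ 3600 s/hour = 19.40 hours.

t = 19.40 hours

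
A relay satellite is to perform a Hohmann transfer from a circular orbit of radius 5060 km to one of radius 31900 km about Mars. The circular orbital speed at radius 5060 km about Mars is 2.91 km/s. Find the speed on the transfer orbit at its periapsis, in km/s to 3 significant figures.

From the circular-orbit relation v² = μ/r at r = 5060 km: μ = v²r = (2.91)² × 5060 = 42848.6 km³/s².
Semi-major axis of the transfer orbit: a_t = (5060 + 31900)/2 = 18480 km.
The periapsis of the transfer ellipse is at r = 5060 km.
Applying v² = μ(2/r − 1/a_t): v = 3.823 km/s.

v = 3.82 km/s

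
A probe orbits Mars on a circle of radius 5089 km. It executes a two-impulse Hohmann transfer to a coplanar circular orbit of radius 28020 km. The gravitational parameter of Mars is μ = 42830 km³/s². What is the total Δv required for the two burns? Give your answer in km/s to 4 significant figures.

Δv = 1.424 km/s

Transfer-ellipse semi-major axis a_t = (r₁ + r₂)/2 = (5089 + 28020)/2 = 16554.5 km.
At r₁ the circular-orbit speed is v₁ = √(μ/r₁) = 2.9011 km/s.
On the transfer ellipse at r₁, v² = μ(2/r − 1/a) gives v_p = √[μ(2/r₁ − 1/a_t)] = 3.7743 km/s.
First burn Δv₁ = |v_p − v₁| = 0.8732 km/s.
Circular speed at r₂: v₂ = √(μ/r₂) = 1.23635 km/s.
Transfer-orbit speed at r₂: v_a = √[μ(2/r₂ − 1/a_t)] = 0.685485 km/s.
Second burn Δv₂ = |v₂ − v_a| = 0.5509 km/s.
Total Δv = Δv₁ + Δv₂ = 1.424 km/s.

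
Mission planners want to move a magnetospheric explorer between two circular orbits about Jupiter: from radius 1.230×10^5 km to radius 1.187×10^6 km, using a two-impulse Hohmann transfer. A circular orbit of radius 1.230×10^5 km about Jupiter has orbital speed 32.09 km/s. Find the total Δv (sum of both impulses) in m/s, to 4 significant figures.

From the circular-orbit relation v² = μ/r at r = 1.230×10^5 km: μ = v²r = (32.09)² × 1.230×10^5 = 1.26661×10^8 km³/s².
Transfer-ellipse semi-major axis a_t = (r₁ + r₂)/2 = (1.230×10^5 + 1.187×10^6)/2 = 6.550×10^5 km.
At r₁ the circular-orbit speed is v₁ = √(μ/r₁) = 32.09 km/s.
Transfer-orbit speed at r₁ (vis-viva equation): v_p = √[μ(2/r₁ − 1/a_t)] = 43.20 km/s.
First burn Δv₁ = |v_p − v₁| = 11.11 km/s.
Circular speed at r₂: v₂ = √(μ/r₂) = 10.33 km/s.
Transfer-orbit speed at r₂: v_a = √[μ(2/r₂ − 1/a_t)] = 4.476 km/s.
Second burn Δv₂ = |v₂ − v_a| = 5.854 km/s.
Δv = Δv₁ + Δv₂ = 11.11 + 5.854 = 16.96 km/s.

Δv = 16960 m/s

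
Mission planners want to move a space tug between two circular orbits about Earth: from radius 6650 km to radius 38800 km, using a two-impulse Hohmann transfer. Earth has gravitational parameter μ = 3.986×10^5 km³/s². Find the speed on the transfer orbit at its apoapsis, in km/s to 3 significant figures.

v = 1.73 km/s

Transfer-ellipse semi-major axis a_t = (r₁ + r₂)/2 = (6650 + 38800)/2 = 22725 km.
The apoapsis of the transfer ellipse is at r = 38800 km.
From the vis-viva equation, v = √[μ(2/r − 1/a_t)] = 1.734 km/s.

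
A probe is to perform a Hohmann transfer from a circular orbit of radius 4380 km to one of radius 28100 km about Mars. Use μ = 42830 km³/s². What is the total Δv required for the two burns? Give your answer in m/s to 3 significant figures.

Semi-major axis of the transfer orbit: a_t = (4380 + 28100)/2 = 16240 km.
At r₁ the circular-orbit speed is v₁ = √(μ/r₁) = 3.1271 km/s.
Transfer-orbit speed at r₁ (vis-viva equation): v_p = √[μ(2/r₁ − 1/a_t)] = 4.1134 km/s.
First burn Δv₁ = |v_p − v₁| = 0.9863 km/s.
At r₂, v₂ = √(μ/r₂) = 1.2346 km/s.
Transfer-orbit speed at r₂: v_a = √[μ(2/r₂ − 1/a_t)] = 0.64116 km/s.
Second burn Δv₂ = |v₂ − v_a| = 0.5934 km/s.
Total Δv = Δv₁ + Δv₂ = 1.580 km/s.

Δv = 1580 m/s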